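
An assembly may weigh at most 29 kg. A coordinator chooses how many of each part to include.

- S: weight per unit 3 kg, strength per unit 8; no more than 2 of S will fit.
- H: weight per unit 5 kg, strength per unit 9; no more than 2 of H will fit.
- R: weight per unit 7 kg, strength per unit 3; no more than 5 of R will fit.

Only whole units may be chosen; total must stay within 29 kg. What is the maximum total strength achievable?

S has the best ratio (8/3); taking only S gives at most 2×8 = 16 (stopped by the supply cap of 2).
Mixing does better — 2×S, 2×H, and 1×R: weight 23 ≤ 29, strength 2·8 + 2·9 + 1·3 = 37.

37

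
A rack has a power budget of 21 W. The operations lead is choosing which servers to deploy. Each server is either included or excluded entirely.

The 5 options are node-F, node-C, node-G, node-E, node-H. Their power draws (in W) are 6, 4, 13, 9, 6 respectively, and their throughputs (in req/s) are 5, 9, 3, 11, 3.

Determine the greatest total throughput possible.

25

This is a 0-1 knapsack instance.
node-F + node-C + node-E: power draw 6 + 4 + 9 = 19 ≤ 21, throughput 5 + 9 + 11 = 25.
node-C + node-E + node-H: power draw 4 + 9 + 6 = 19 ≤ 21, throughput 9 + 11 + 3 = 23.
Best is node-F, node-C, and node-E with total throughput 25.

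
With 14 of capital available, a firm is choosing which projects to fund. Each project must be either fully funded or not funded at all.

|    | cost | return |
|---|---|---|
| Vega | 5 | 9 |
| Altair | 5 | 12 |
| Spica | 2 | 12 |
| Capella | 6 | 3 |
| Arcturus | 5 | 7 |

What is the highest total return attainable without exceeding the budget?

Take Vega, Altair, and Spica: cost 5 + 5 + 2 = 12 ≤ 14, return 9 + 12 + 12 = 33.
No other feasible combination does better.

33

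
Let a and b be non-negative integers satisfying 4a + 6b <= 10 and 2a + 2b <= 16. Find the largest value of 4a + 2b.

(a,b)=(2,0): 4·2+6·0=8≤10, 2·2+2·0=4≤16, objective 8.
(a,b)=(1,1): 4·1+6·1=10≤10, 2·1+2·1=4≤16, objective 6.
No feasible integer point exceeds 8.

8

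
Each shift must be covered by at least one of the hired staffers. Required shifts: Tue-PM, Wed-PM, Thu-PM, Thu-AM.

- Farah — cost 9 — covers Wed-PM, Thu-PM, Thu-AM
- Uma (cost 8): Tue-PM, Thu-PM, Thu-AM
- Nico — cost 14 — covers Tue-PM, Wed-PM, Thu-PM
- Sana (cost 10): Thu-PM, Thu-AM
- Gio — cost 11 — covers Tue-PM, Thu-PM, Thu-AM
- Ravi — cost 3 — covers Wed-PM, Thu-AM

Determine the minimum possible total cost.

Choose Uma and Ravi: together they cover Tue-PM, Wed-PM, Thu-PM, Thu-AM — every shift.
Total cost: 8 + 3 = 11.

11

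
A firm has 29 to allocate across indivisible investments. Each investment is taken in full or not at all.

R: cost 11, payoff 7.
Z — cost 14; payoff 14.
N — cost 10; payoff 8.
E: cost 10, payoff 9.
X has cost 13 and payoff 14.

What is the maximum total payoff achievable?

28

E + X: cost 10 + 13 = 23 ≤ 29, payoff 9 + 14 = 23.
Z + X: cost 14 + 13 = 27 ≤ 29, payoff 14 + 14 = 28.
Z + E: cost 14 + 10 = 24 ≤ 29, payoff 14 + 9 = 23.
Best is Z and X with total payoff 28.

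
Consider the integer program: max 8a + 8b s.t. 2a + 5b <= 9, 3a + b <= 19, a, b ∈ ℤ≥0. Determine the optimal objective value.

32

Relaxing integrality, the LP optimum is 36.00 at (a,b) = (4.5, 0), which is not an integer point.
(a,b)=(4,0): 2·4+5·0=8≤9, 3·4+1·0=12≤19, objective 32.
(a,b)=(3,0): 2·3+5·0=6≤9, 3·3+1·0=9≤19, objective 24.
No feasible integer point exceeds 32.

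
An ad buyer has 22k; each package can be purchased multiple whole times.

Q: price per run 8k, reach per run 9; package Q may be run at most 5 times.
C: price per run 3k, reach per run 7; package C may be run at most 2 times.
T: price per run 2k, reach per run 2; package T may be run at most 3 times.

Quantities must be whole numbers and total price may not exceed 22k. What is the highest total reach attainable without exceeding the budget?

This is a bounded integer knapsack.
Take 2×Q and 2×C: price 22 ≤ 22, reach 2·9 + 2·7 = 32.
C has the best ratio (7/3) and is taken to its limit of 2; remaining capacity is filled optimally with the others.

32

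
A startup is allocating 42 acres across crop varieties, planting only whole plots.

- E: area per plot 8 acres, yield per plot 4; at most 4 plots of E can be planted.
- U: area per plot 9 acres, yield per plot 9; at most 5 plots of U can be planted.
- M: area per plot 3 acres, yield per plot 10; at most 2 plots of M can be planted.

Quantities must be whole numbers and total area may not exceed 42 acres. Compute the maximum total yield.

56

This is a bounded integer knapsack.
M has the best ratio (10/3); taking only M gives at most 2×10 = 20 (stopped by the supply cap of 2).
Mixing does better — 4×U and 2×M: area 42 ≤ 42, yield 4·9 + 2·10 = 56.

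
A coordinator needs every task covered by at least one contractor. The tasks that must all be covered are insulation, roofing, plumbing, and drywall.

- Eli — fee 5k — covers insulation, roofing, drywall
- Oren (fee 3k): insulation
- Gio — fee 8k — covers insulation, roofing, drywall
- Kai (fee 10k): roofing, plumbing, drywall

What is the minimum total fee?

13

The greedy cost-per-new-task heuristic would pick Eli and Kai for 15, but a cheaper cover exists.
Choose Oren and Kai: together they cover insulation, roofing, plumbing, drywall — every task.
Total fee: 3 + 10 = 13.
No cover costs less than 13.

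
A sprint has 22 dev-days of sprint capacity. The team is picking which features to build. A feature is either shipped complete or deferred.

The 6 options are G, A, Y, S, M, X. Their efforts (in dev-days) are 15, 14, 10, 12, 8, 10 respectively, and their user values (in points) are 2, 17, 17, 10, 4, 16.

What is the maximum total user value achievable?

This is a 0-1 knapsack instance.
Y + X: effort 10 + 10 = 20 ≤ 22, user value 17 + 16 = 33.
Y + S: effort 10 + 12 = 22 ≤ 22, user value 17 + 10 = 27.
S + X: effort 12 + 10 = 22 ≤ 22, user value 10 + 16 = 26.
Best is Y and X with total user value 33.

33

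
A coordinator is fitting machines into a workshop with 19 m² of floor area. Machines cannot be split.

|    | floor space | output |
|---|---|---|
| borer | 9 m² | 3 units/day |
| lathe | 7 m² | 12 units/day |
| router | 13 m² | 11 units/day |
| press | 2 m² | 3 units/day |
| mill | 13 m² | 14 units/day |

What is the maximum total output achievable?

Allowing fractional choices, the relaxed optimum would be about 25.8, but machines are indivisible.
press + mill: floor space 2 + 13 = 15 ≤ 19, output 3 + 14 = 17.
borer + lathe + press: floor space 9 + 7 + 2 = 18 ≤ 19, output 3 + 12 + 3 = 18.
Best is borer, lathe, and press with total output 18.

18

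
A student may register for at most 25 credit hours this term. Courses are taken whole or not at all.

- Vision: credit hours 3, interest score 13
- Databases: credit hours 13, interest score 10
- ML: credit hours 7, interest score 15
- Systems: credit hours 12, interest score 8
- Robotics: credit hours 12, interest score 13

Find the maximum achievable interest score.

41

Take Vision, ML, and Robotics: credit hours 3 + 7 + 12 = 22 ≤ 25, interest score 13 + 15 + 13 = 41.
No other feasible combination does better.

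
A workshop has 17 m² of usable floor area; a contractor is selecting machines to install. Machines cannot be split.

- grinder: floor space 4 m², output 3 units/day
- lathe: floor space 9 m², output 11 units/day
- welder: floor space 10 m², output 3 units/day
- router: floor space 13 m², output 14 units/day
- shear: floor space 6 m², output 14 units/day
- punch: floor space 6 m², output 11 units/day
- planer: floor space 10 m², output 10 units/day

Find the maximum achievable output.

grinder + shear + punch: floor space 4 + 6 + 6 = 16 ≤ 17, output 3 + 14 + 11 = 28.
shear + punch: floor space 6 + 6 = 12 ≤ 17, output 14 + 11 = 25.
lathe + shear: floor space 9 + 6 = 15 ≤ 17, output 11 + 14 = 25.
Best is grinder, shear, and punch with total output 28.

28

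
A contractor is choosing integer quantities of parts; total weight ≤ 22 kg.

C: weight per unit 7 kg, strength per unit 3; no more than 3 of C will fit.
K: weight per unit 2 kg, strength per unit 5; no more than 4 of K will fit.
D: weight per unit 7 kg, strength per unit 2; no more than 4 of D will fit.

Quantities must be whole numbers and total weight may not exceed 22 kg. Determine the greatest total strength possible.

26

K has the best ratio (5/2); taking only K gives at most 4×5 = 20 (stopped by the supply cap of 4).
Mixing does better — 2×C and 4×K: weight 22 ≤ 22, strength 2·3 + 4·5 = 26.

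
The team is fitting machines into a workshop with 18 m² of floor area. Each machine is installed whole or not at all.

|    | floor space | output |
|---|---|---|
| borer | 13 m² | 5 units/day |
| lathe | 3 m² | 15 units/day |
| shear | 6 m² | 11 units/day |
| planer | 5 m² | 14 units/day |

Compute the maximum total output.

Treat it as a binary knapsack problem.
Allowing fractional choices, the relaxed optimum would be about 41.5, but machines are indivisible.
lathe + planer: floor space 3 + 5 = 8 ≤ 18, output 15 + 14 = 29.
lathe + shear + planer: floor space 3 + 6 + 5 = 14 ≤ 18, output 15 + 11 + 14 = 40.
Best is lathe, shear, and planer with total output 40.

40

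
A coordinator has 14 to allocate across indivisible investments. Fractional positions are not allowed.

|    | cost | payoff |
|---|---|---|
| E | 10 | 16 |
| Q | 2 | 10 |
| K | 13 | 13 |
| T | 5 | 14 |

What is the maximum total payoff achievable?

Treat it as a binary knapsack problem.
Allowing fractional choices, the relaxed optimum would be about 35.2, but investments are indivisible.
E + Q: cost 10 + 2 = 12 ≤ 14, payoff 16 + 10 = 26.
Q + T: cost 2 + 5 = 7 ≤ 14, payoff 10 + 14 = 24.
E: cost 10 ≤ 14, payoff 16.
Best is E and Q with total payoff 26.

26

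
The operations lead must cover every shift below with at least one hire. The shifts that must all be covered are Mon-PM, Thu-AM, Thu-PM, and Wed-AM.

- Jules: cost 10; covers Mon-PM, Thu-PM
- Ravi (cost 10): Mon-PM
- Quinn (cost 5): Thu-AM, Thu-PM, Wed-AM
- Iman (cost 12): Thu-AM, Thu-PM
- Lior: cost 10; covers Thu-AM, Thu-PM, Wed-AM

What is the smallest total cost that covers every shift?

Choose Jules and Quinn: together they cover Mon-PM, Thu-AM, Thu-PM, Wed-AM — every shift.
Total cost: 10 + 5 = 15.
No cover costs less than 15.

15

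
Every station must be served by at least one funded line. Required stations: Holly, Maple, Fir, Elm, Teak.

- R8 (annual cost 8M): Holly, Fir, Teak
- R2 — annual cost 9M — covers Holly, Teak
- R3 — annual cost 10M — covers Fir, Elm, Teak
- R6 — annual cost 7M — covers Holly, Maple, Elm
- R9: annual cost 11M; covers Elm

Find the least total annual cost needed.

Choose R8 and R6: together they cover Holly, Maple, Fir, Elm, Teak — every station.
Total annual cost: 8 + 7 = 15.
No cover costs less than 15.

15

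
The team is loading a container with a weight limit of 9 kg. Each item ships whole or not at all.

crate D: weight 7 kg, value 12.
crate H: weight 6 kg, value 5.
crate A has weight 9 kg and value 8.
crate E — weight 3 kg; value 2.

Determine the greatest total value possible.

This is a 0-1 knapsack instance.
crate A: weight 9 ≤ 9, value 8.
crate D: weight 7 ≤ 9, value 12.
crate H + crate E: weight 6 + 3 = 9 ≤ 9, value 5 + 2 = 7.
Best is crate D with total value 12.

12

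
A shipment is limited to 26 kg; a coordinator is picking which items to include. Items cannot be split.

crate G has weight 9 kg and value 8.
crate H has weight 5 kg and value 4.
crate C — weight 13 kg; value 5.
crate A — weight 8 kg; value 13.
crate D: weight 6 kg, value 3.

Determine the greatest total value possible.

25

crate G + crate A + crate D: weight 9 + 8 + 6 = 23 ≤ 26, value 8 + 13 + 3 = 24.
crate H + crate C + crate A: weight 5 + 13 + 8 = 26 ≤ 26, value 4 + 5 + 13 = 22.
crate G + crate H + crate A: weight 9 + 5 + 8 = 22 ≤ 26, value 8 + 4 + 13 = 25.
Best is crate G, crate H, and crate A with total value 25.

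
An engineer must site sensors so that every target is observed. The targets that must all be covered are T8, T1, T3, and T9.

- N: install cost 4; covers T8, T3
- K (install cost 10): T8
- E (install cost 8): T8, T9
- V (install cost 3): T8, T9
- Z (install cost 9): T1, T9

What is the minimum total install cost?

13

The greedy cost-per-new-target heuristic would pick V, N, and Z for 16, but a cheaper cover exists.
Choose N and Z: together they cover T8, T1, T3, T9 — every target.
Total install cost: 4 + 9 = 13.
No cover costs less than 13.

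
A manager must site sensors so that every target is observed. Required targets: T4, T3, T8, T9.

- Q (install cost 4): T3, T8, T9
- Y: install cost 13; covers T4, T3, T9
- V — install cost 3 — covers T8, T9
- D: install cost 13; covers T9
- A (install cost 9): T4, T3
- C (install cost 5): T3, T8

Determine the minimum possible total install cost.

The greedy cost-per-new-target heuristic would pick Q and A for 13, but a cheaper cover exists.
Choose V and A: together they cover T4, T3, T8, T9 — every target.
Total install cost: 3 + 9 = 12.
No cover costs less than 12.

12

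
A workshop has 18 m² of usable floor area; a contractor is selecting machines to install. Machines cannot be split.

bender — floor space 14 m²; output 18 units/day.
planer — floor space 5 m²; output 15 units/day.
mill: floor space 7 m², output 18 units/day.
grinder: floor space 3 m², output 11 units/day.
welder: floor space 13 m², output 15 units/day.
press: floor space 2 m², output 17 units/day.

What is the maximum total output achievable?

Allowing fractional choices, the relaxed optimum would be about 62.3, but machines are indivisible.
planer + mill + grinder + press: floor space 5 + 7 + 3 + 2 = 17 ≤ 18, output 15 + 18 + 11 + 17 = 61.
mill + grinder + press: floor space 7 + 3 + 2 = 12 ≤ 18, output 18 + 11 + 17 = 46.
planer + mill + press: floor space 5 + 7 + 2 = 14 ≤ 18, output 15 + 18 + 17 = 50.
Best is planer, mill, grinder, and press with total output 61.

61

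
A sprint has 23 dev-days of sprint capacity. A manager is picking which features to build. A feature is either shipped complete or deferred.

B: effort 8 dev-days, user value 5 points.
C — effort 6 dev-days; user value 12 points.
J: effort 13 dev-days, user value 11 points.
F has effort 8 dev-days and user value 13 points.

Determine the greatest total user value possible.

This is a 0-1 knapsack instance.
J + F: effort 13 + 8 = 21 ≤ 23, user value 11 + 13 = 24.
B + C + F: effort 8 + 6 + 8 = 22 ≤ 23, user value 5 + 12 + 13 = 30.
C + F: effort 6 + 8 = 14 ≤ 23, user value 12 + 13 = 25.
Best is B, C, and F with total user value 30.

30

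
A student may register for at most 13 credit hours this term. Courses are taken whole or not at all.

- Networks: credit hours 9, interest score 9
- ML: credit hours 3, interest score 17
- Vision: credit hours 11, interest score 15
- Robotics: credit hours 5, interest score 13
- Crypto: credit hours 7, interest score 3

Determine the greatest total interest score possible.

Treat it as a binary knapsack problem.
Take ML and Robotics: credit hours 3 + 5 = 8 ≤ 13, interest score 17 + 13 = 30.
No other feasible combination does better.

30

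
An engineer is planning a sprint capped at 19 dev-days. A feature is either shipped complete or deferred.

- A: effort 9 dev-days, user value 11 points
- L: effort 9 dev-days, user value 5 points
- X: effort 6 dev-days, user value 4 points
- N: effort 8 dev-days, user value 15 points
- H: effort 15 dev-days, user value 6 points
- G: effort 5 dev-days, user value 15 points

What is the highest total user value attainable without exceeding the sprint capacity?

X + N + G: effort 6 + 8 + 5 = 19 ≤ 19, user value 4 + 15 + 15 = 34.
A + G: effort 9 + 5 = 14 ≤ 19, user value 11 + 15 = 26.
N + G: effort 8 + 5 = 13 ≤ 19, user value 15 + 15 = 30.
Best is X, N, and G with total user value 34.

34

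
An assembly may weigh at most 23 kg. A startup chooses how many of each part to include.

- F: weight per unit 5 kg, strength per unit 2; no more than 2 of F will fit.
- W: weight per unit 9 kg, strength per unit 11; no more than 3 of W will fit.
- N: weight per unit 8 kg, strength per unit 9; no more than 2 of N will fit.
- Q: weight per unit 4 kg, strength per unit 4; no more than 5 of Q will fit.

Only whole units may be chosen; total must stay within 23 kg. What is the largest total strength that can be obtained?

This is a bounded integer knapsack.
2×W and 1×Q: weight 22 ≤ 23, strength 2·11 + 1·4 = 26.
1×W, 1×N, and 1×Q: weight 21 ≤ 23, strength 1·11 + 1·9 + 1·4 = 24.
Best is 26.

26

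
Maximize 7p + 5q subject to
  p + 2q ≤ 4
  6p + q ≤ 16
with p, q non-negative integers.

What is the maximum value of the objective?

19

(p,q)=(2,1): 1·2+2·1=4≤4, 6·2+1·1=13≤16, objective 19.
(p,q)=(2,0): 1·2+2·0=2≤4, 6·2+1·0=12≤16, objective 14.
(p,q)=(1,1): 1·1+2·1=3≤4, 6·1+1·1=7≤16, objective 12.
No feasible integer point exceeds 19.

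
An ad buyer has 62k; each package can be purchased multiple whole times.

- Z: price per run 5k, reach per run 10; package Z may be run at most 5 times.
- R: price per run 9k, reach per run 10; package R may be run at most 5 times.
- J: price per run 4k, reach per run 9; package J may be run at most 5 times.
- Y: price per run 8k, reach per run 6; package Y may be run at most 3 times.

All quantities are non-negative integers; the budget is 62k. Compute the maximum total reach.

111

J has the best ratio (9/4); taking only J gives at most 5×9 = 45 (stopped by the supply cap of 5).
Mixing does better — 5×Z, 1×R, 5×J, and 1×Y: price 62 ≤ 62, reach 5·10 + 1·10 + 5·9 + 1·6 = 111.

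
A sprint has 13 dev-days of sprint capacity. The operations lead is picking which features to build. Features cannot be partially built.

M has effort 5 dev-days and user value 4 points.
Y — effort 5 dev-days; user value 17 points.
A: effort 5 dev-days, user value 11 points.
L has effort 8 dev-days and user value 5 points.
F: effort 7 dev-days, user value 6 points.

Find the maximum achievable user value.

Allowing fractional choices, the relaxed optimum would be about 30.6, but features are indivisible.
Y + L: effort 5 + 8 = 13 ≤ 13, user value 17 + 5 = 22.
Y + A: effort 5 + 5 = 10 ≤ 13, user value 17 + 11 = 28.
Y + F: effort 5 + 7 = 12 ≤ 13, user value 17 + 6 = 23.
Best is Y and A with total user value 28.

28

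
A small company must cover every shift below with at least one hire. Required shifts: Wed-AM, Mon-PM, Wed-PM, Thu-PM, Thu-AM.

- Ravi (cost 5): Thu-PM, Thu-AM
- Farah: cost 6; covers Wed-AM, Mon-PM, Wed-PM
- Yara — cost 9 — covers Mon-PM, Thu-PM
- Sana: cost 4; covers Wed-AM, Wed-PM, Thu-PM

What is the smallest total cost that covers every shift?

11

The greedy cost-per-new-shift heuristic would pick Sana, Ravi, and Farah for 15, but a cheaper cover exists.
Choose Ravi and Farah: together they cover Wed-AM, Mon-PM, Wed-PM, Thu-PM, Thu-AM — every shift.
Total cost: 5 + 6 = 11.
No cover costs less than 11.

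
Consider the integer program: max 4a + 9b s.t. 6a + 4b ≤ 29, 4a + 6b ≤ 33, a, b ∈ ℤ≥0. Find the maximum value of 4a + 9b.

45

The continuous relaxation peaks at (0, 5.5) with value 49.50; rounding to a feasible lattice point costs some objective.
(a,b)=(0,5): 6·0+4·5=20≤29, 4·0+6·5=30≤33, objective 45.
(a,b)=(1,4): 6·1+4·4=22≤29, 4·1+6·4=28≤33, objective 40.
(a,b)=(0,4): 6·0+4·4=16≤29, 4·0+6·4=24≤33, objective 36.
The best lattice point is (0,5), giving 45.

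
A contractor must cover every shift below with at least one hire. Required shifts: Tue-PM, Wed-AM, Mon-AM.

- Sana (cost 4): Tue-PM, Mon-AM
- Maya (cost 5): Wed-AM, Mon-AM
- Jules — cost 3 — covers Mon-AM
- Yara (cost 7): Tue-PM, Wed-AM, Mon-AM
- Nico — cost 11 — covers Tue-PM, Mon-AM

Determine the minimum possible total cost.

The greedy cost-per-new-shift heuristic would pick Sana and Maya for 9, but a cheaper cover exists.
Yara alone covers Tue-PM, Wed-AM, Mon-AM — every shift.
Total cost: 7.
No cover costs less than 7.

7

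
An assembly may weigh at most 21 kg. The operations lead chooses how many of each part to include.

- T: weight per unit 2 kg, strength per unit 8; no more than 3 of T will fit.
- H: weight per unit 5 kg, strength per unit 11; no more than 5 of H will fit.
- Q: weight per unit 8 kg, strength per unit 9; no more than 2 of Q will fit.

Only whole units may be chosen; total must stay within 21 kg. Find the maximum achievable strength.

57

2×T and 3×H: weight 19 ≤ 21, strength 2·8 + 3·11 = 49.
3×T and 3×H: weight 21 ≤ 21, strength 3·8 + 3·11 = 57.
Best is 57.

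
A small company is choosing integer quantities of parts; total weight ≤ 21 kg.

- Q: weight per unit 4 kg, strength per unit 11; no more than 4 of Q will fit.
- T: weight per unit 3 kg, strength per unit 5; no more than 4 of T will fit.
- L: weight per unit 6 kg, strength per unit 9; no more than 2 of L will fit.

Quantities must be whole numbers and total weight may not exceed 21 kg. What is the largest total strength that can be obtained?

This is a bounded integer knapsack.
3×Q and 3×T: weight 21 ≤ 21, strength 3·11 + 3·5 = 48.
4×Q and 1×T: weight 19 ≤ 21, strength 4·11 + 1·5 = 49.
Best is 49.

49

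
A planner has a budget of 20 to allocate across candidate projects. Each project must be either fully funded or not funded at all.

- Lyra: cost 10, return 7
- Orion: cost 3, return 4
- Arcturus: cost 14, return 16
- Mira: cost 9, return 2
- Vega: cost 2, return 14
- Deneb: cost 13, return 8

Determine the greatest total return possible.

Orion + Arcturus + Vega: cost 3 + 14 + 2 = 19 ≤ 20, return 4 + 16 + 14 = 34.
Orion + Vega + Deneb: cost 3 + 2 + 13 = 18 ≤ 20, return 4 + 14 + 8 = 26.
Arcturus + Vega: cost 14 + 2 = 16 ≤ 20, return 16 + 14 = 30.
Best is Orion, Arcturus, and Vega with total return 34.

34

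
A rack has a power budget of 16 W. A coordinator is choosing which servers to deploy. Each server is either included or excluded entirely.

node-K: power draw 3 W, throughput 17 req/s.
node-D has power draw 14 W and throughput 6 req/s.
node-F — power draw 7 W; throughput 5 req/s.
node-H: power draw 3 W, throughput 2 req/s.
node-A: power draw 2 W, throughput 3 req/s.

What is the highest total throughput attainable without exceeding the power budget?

27

node-K + node-F + node-H + node-A: power draw 3 + 7 + 3 + 2 = 15 ≤ 16, throughput 17 + 5 + 2 + 3 = 27.
node-K + node-F + node-H: power draw 3 + 7 + 3 = 13 ≤ 16, throughput 17 + 5 + 2 = 24.
node-K + node-F + node-A: power draw 3 + 7 + 2 = 12 ≤ 16, throughput 17 + 5 + 3 = 25.
Best is node-K, node-F, node-H, and node-A with total throughput 27.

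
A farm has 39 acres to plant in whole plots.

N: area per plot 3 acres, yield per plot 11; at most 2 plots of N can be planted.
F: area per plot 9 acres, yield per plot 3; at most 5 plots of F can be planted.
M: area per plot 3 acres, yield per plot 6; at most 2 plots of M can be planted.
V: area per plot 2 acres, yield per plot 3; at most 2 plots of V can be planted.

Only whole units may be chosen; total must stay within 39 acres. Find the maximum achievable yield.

Take 2×N, 2×F, 2×M, and 2×V: area 34 ≤ 39, yield 2·11 + 2·3 + 2·6 + 2·3 = 46.
N has the best ratio (11/3) and is taken to its limit of 2; remaining capacity is filled optimally with the others.

46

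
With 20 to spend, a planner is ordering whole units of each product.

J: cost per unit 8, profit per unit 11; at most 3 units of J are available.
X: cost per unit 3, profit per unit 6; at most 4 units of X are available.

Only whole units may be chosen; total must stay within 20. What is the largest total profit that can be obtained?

This is a bounded integer knapsack.
Take 1×J and 4×X: cost 20 ≤ 20, profit 1·11 + 4·6 = 35.
X has the best ratio (6/3) and is taken to its limit of 4; remaining capacity is filled optimally with the others.

35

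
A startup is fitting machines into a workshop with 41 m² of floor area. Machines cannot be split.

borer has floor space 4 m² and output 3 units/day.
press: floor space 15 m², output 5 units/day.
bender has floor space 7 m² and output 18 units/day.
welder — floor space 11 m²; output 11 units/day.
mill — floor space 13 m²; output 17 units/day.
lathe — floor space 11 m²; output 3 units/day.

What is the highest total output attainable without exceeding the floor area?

49

Allowing fractional choices, the relaxed optimum would be about 51.0, but machines are indivisible.
borer + press + bender + mill: floor space 4 + 15 + 7 + 13 = 39 ≤ 41, output 3 + 5 + 18 + 17 = 43.
borer + bender + welder + mill: floor space 4 + 7 + 11 + 13 = 35 ≤ 41, output 3 + 18 + 11 + 17 = 49.
bender + welder + mill: floor space 7 + 11 + 13 = 31 ≤ 41, output 18 + 11 + 17 = 46.
Best is borer, bender, welder, and mill with total output 49.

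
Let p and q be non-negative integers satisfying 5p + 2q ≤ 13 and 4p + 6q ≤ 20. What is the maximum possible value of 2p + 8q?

Relaxing integrality, the LP optimum is 26.67 at (p,q) = (0, 3.33), which is not an integer point.
(p,q)=(0,3): 5·0+2·3=6≤13, 4·0+6·3=18≤20, objective 24.
(p,q)=(1,2): 5·1+2·2=9≤13, 4·1+6·2=16≤20, objective 18.
(p,q)=(0,2): 5·0+2·2=4≤13, 4·0+6·2=12≤20, objective 16.
The best lattice point is (0,3), giving 24.

24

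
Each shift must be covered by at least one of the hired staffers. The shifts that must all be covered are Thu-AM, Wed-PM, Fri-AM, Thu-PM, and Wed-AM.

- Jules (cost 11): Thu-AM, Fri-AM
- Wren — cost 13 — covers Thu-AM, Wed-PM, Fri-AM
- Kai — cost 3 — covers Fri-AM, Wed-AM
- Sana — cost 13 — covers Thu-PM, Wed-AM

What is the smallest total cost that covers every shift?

26

The greedy cost-per-new-shift heuristic would pick Kai, Wren, and Sana for 29, but a cheaper cover exists.
Choose Wren and Sana: together they cover Thu-AM, Wed-PM, Fri-AM, Thu-PM, Wed-AM — every shift.
Total cost: 13 + 13 = 26.
No cover costs less than 26.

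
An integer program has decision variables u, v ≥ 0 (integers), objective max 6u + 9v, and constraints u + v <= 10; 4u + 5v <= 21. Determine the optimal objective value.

(u,v)=(0,4): 1·0+1·4=4≤10, 4·0+5·4=20≤21, objective 36.
(u,v)=(1,3): 1·1+1·3=4≤10, 4·1+5·3=19≤21, objective 33.
The best lattice point is (0,4), giving 36.

36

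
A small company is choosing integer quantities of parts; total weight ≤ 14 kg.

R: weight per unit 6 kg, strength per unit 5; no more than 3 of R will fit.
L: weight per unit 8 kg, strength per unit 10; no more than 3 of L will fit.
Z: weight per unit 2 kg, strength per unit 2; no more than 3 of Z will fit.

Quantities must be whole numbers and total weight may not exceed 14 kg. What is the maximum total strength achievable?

16

1×L and 3×Z: weight 14 ≤ 14, strength 1·10 + 3·2 = 16.
1×R and 1×L: weight 14 ≤ 14, strength 1·5 + 1·10 = 15.
Best is 16.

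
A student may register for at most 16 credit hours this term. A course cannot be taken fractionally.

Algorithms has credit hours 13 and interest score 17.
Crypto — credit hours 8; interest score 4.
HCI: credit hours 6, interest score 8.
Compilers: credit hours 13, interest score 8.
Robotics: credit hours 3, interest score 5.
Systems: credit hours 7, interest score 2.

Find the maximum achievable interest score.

22

Treat it as a binary knapsack problem.
Algorithms: credit hours 13 ≤ 16, interest score 17.
HCI + Robotics + Systems: credit hours 6 + 3 + 7 = 16 ≤ 16, interest score 8 + 5 + 2 = 15.
Algorithms + Robotics: credit hours 13 + 3 = 16 ≤ 16, interest score 17 + 5 = 22.
Best is Algorithms and Robotics with total interest score 22.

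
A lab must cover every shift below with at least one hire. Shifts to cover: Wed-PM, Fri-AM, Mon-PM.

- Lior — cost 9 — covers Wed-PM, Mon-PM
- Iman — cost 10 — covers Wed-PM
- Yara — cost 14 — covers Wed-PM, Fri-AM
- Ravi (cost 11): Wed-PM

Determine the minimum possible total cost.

23

This is a weighted set-cover instance.
Choose Lior and Yara: together they cover Wed-PM, Fri-AM, Mon-PM — every shift.
Total cost: 9 + 14 = 23.
No cover costs less than 23.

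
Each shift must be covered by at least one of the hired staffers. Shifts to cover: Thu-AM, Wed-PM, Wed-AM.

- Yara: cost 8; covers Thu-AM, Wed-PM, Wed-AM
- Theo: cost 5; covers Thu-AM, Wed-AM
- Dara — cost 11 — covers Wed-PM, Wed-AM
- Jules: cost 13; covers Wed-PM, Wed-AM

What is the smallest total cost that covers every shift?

8

The greedy cost-per-new-shift heuristic would pick Theo and Yara for 13, but a cheaper cover exists.
Yara alone covers Thu-AM, Wed-PM, Wed-AM — every shift.
Total cost: 8.
No cover costs less than 8.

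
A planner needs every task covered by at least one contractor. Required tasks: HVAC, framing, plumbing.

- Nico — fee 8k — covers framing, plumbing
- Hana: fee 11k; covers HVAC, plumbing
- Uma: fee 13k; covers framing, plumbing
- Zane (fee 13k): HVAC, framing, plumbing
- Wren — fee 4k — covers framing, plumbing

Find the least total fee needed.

This is an integer covering problem.
The greedy cost-per-new-task heuristic would pick Wren and Hana for 15, but a cheaper cover exists.
Zane alone covers HVAC, framing, plumbing — every task.
Total fee: 13.
No cover costs less than 13.

13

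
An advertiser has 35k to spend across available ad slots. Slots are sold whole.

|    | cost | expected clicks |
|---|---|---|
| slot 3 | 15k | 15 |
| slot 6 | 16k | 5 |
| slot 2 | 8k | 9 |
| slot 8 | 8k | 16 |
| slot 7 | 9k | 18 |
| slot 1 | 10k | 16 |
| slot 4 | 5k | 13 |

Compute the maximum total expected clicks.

63

Treat it as a binary knapsack problem.
Take slot 8, slot 7, slot 1, and slot 4: cost 8 + 9 + 10 + 5 = 32 ≤ 35, expected clicks 16 + 18 + 16 + 13 = 63.
No other feasible combination does better.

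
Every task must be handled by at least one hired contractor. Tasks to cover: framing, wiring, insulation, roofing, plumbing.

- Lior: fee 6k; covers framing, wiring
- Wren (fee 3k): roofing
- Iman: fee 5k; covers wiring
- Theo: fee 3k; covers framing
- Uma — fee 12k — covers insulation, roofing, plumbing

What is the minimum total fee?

This is an integer covering problem.
The greedy cost-per-new-task heuristic would pick Lior, Wren, and Uma for 21, but a cheaper cover exists.
Choose Lior and Uma: together they cover framing, wiring, insulation, roofing, plumbing — every task.
Total fee: 6 + 12 = 18.
No cover costs less than 18.

18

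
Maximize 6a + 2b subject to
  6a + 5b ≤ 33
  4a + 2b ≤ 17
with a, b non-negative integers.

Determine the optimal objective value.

(a,b)=(4,0): 6·4+5·0=24≤33, 4·4+2·0=16≤17, objective 24.
(a,b)=(3,1): 6·3+5·1=23≤33, 4·3+2·1=14≤17, objective 20.
(a,b)=(3,0): 6·3+5·0=18≤33, 4·3+2·0=12≤17, objective 18.
Maximum is 24 at (a,b)=(4,0).

24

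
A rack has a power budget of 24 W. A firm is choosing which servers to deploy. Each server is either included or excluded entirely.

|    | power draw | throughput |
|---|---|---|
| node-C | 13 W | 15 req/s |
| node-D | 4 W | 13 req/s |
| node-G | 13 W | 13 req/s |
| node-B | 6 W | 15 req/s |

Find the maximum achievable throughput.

43

Allowing fractional choices, the relaxed optimum would be about 44.0, but servers are indivisible.
node-C + node-D + node-B: power draw 13 + 4 + 6 = 23 ≤ 24, throughput 15 + 13 + 15 = 43.
node-D + node-G + node-B: power draw 4 + 13 + 6 = 23 ≤ 24, throughput 13 + 13 + 15 = 41.
Best is node-C, node-D, and node-B with total throughput 43.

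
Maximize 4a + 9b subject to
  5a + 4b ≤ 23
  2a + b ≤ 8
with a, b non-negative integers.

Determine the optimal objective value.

(a,b)=(0,5): 5·0+4·5=20≤23, 2·0+1·5=5≤8, objective 45.
(a,b)=(1,4): 5·1+4·4=21≤23, 2·1+1·4=6≤8, objective 40.
(a,b)=(0,4): 5·0+4·4=16≤23, 2·0+1·4=4≤8, objective 36.
No feasible integer point exceeds 45.

45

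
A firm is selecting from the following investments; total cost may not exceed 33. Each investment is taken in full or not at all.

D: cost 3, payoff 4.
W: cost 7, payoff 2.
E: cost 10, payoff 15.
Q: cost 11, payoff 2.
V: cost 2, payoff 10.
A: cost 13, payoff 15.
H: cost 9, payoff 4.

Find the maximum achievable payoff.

44

W + E + V + A: cost 7 + 10 + 2 + 13 = 32 ≤ 33, payoff 2 + 15 + 10 + 15 = 42.
D + E + V + A: cost 3 + 10 + 2 + 13 = 28 ≤ 33, payoff 4 + 15 + 10 + 15 = 44.
Best is D, E, V, and A with total payoff 44.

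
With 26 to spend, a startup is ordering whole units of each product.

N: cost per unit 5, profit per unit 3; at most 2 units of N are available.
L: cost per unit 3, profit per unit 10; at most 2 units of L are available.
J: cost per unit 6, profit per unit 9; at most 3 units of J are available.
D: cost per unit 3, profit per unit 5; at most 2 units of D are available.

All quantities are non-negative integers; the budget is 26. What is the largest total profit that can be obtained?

L has the best ratio (10/3); taking only L gives at most 2×10 = 20 (stopped by the supply cap of 2).
Mixing does better — 2×L, 2×J, and 2×D: cost 24 ≤ 26, profit 2·10 + 2·9 + 2·5 = 48.

48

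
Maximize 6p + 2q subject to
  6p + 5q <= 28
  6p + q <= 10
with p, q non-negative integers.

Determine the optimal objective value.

14

Relaxing integrality, the LP optimum is 14.50 at (p,q) = (0.917, 4.5), which is not an integer point.
(p,q)=(1,4) is feasible, giving 14.
(p,q)=(1,3) is feasible, giving 12.
(p,q)=(0,5) is feasible, giving 10.
The best lattice point is (1,4), giving 14.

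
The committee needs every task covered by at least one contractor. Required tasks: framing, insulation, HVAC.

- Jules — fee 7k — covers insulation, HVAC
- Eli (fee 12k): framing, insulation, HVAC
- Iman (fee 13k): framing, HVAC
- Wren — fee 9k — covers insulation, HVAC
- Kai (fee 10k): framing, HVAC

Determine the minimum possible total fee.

The greedy cost-per-new-task heuristic would pick Jules and Kai for 17, but a cheaper cover exists.
Eli alone covers framing, insulation, HVAC — every task.
Total fee: 12.
No cover costs less than 12.

12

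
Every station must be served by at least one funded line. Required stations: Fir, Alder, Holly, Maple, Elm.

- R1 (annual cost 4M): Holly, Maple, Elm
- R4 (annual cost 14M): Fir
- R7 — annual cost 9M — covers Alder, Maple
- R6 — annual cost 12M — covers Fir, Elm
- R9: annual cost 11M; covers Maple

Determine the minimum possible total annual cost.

25

Choose R1, R7, and R6: together they cover Fir, Alder, Holly, Maple, Elm — every station.
Total annual cost: 4 + 9 + 12 = 25.
No cover costs less than 25.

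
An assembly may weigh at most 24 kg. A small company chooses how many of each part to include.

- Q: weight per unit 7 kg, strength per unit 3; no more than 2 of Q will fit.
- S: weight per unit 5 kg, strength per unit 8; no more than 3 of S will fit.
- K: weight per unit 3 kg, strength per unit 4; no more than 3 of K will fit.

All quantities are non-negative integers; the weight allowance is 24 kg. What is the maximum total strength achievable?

36

S has the best ratio (8/5); taking only S gives at most 3×8 = 24 (stopped by the supply cap of 3).
Mixing does better — 3×S and 3×K: weight 24 ≤ 24, strength 3·8 + 3·4 = 36.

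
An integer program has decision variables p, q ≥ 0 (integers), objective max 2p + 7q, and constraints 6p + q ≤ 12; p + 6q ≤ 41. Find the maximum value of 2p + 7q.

Relaxing integrality, the LP optimum is 48.57 at (p,q) = (0.886, 6.69), which is not an integer point.
(p,q)=(1,6): 6·1+1·6=12≤12, 1·1+6·6=37≤41, objective 44.
(p,q)=(0,6): 6·0+1·6=6≤12, 1·0+6·6=36≤41, objective 42.
Maximum is 44 at (p,q)=(1,6).

44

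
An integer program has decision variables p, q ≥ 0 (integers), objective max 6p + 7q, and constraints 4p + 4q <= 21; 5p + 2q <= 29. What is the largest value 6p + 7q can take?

(p,q)=(0,5) is feasible, giving 35.
(p,q)=(1,4) is feasible, giving 34.
No feasible integer point exceeds 35.

35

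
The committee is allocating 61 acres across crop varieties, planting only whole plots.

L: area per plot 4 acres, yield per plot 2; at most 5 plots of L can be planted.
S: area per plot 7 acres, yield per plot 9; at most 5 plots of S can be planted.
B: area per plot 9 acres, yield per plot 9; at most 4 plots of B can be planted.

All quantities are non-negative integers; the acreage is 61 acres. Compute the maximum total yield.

Take 2×L, 5×S, and 2×B: area 61 ≤ 61, yield 2·2 + 5·9 + 2·9 = 67.
S has the best ratio (9/7) and is taken to its limit of 5; remaining capacity is filled optimally with the others.

67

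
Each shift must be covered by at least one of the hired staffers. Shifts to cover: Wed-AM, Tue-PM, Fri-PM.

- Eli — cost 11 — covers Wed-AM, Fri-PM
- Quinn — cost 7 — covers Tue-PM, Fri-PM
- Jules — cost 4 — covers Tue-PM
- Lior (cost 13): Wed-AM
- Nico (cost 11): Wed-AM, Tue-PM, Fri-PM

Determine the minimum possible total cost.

11

The greedy cost-per-new-shift heuristic would pick Quinn and Eli for 18, but a cheaper cover exists.
Nico alone covers Wed-AM, Tue-PM, Fri-PM — every shift.
Total cost: 11.
No cover costs less than 11.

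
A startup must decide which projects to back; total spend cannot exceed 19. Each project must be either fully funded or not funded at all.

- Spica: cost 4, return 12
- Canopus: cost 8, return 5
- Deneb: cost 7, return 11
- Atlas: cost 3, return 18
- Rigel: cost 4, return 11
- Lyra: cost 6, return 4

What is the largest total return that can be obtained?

This is a 0-1 knapsack instance.
Allowing fractional choices, the relaxed optimum would be about 52.7, but projects are indivisible.
Spica + Canopus + Atlas + Rigel: cost 4 + 8 + 3 + 4 = 19 ≤ 19, return 12 + 5 + 18 + 11 = 46.
Spica + Atlas + Rigel + Lyra: cost 4 + 3 + 4 + 6 = 17 ≤ 19, return 12 + 18 + 11 + 4 = 45.
Spica + Deneb + Atlas + Rigel: cost 4 + 7 + 3 + 4 = 18 ≤ 19, return 12 + 11 + 18 + 11 = 52.
Best is Spica, Deneb, Atlas, and Rigel with total return 52.

52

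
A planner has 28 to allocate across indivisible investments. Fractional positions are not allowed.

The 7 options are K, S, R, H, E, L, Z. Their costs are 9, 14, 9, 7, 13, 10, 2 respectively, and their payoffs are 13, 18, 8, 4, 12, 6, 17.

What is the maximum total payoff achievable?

This is an integer program with binary decision variables.
Allowing fractional choices, the relaxed optimum would be about 50.8, but investments are indivisible.
K + E + Z: cost 9 + 13 + 2 = 24 ≤ 28, payoff 13 + 12 + 17 = 42.
K + S + Z: cost 9 + 14 + 2 = 25 ≤ 28, payoff 13 + 18 + 17 = 48.
S + R + Z: cost 14 + 9 + 2 = 25 ≤ 28, payoff 18 + 8 + 17 = 43.
Best is K, S, and Z with total payoff 48.

48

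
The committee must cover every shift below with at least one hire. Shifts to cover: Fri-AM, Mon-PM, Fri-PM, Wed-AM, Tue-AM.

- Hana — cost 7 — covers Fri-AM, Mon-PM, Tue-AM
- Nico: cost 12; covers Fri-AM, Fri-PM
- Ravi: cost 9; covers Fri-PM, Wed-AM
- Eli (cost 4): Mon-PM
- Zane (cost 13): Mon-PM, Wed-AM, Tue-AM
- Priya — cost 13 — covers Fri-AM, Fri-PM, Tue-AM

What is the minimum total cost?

Choose Hana and Ravi: together they cover Fri-AM, Mon-PM, Fri-PM, Wed-AM, Tue-AM — every shift.
Total cost: 7 + 9 = 16.
No cover costs less than 16.

16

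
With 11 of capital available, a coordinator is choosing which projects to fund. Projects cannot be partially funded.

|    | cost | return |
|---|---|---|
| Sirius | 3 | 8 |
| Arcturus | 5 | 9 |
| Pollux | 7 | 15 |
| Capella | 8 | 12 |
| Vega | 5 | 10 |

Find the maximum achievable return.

23

Allowing fractional choices, the relaxed optimum would be about 25.0, but projects are indivisible.
Sirius + Pollux: cost 3 + 7 = 10 ≤ 11, return 8 + 15 = 23.
Sirius + Capella: cost 3 + 8 = 11 ≤ 11, return 8 + 12 = 20.
Best is Sirius and Pollux with total return 23.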